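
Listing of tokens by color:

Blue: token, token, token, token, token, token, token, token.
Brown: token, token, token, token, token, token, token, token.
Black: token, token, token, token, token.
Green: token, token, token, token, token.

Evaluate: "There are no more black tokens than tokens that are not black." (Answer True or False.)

black tokens: 5.
tokens that are not black: 21.
The claim requires 5 ≤ 21, which holds.

True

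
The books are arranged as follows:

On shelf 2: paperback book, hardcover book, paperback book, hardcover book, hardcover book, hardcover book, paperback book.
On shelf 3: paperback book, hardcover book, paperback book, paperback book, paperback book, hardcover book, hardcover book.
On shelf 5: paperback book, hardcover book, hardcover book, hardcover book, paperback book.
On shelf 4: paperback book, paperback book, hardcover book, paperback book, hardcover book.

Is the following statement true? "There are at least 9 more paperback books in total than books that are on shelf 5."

|paperback books| = 12.
|books on shelf 5| = 5.
The claim requires 12 − 5 = 7 ≥ 9, which does not hold.

False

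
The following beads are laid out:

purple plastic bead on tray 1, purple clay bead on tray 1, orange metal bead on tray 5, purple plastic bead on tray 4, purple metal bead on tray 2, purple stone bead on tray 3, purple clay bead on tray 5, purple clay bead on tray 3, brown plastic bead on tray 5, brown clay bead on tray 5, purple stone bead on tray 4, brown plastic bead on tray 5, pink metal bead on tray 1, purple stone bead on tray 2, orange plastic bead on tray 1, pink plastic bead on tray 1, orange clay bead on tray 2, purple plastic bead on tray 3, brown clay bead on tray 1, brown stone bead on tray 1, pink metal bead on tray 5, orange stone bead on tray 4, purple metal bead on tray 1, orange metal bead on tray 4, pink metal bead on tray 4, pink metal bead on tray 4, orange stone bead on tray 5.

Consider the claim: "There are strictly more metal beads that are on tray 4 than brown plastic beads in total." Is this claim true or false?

|metal beads on tray 4| = 3.
|brown plastic beads| = 2.
The claim requires 3 > 2, which holds.

True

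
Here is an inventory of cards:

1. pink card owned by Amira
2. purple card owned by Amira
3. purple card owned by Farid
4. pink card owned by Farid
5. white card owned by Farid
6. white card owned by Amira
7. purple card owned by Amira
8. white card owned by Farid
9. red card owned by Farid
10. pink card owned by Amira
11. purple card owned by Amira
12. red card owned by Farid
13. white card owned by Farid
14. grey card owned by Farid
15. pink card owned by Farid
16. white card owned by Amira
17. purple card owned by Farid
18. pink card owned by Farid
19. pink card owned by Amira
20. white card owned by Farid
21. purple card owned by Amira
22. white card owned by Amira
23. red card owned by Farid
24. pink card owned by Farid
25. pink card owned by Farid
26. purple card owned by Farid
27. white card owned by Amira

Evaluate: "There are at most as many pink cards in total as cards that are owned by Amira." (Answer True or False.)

There are 8 pink cards.
Count of cards owned by Amira: 11.
The claim requires 8 ≤ 11, which holds.

True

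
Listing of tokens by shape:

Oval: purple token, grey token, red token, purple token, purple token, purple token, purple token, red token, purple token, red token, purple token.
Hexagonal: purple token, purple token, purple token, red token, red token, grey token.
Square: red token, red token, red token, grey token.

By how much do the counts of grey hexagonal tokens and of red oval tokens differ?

grey hexagonal tokens: 1. red oval tokens: 3.
|1 − 3| = 3 − 1 = 2.

2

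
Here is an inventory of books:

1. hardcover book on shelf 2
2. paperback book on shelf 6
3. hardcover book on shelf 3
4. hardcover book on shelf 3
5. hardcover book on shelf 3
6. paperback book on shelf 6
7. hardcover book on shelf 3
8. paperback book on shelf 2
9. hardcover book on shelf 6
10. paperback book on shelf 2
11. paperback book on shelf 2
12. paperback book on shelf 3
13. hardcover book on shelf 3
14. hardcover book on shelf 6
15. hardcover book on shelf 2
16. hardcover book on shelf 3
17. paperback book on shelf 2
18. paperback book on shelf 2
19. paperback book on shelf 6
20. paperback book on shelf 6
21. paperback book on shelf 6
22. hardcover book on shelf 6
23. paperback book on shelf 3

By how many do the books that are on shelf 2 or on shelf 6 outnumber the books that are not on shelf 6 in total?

0

books on shelf 2 or on shelf 6: 15.
books that are not on shelf 6: 15.
15 − 15 = 0.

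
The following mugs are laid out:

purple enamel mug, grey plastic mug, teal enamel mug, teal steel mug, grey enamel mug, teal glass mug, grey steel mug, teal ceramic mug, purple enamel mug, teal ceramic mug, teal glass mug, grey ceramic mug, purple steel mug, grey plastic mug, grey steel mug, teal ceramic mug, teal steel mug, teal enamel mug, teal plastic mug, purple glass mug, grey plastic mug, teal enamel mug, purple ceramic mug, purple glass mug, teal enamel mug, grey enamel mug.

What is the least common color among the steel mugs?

purple

Counts by color (restricted to steel mugs): grey 2, teal 2, purple 1.
The minimum is 1, held uniquely by purple.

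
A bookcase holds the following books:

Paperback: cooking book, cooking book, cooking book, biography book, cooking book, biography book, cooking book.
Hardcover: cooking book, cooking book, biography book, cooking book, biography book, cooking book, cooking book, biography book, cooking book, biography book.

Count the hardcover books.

10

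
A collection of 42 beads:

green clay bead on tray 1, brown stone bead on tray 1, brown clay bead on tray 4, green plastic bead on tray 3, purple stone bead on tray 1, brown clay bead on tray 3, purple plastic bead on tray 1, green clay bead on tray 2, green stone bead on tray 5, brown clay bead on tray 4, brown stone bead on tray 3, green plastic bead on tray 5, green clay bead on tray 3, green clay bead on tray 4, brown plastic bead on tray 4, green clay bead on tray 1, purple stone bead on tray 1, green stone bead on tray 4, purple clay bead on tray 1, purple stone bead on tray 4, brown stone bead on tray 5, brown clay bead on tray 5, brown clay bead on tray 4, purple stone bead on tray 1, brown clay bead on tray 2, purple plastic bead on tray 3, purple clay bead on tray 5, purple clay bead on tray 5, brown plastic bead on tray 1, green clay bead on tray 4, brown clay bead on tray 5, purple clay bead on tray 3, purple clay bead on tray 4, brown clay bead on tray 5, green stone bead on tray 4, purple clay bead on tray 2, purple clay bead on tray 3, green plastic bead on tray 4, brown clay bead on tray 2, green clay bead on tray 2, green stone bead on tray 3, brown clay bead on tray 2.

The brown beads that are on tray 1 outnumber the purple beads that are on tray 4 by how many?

0

brown beads on tray 1: 2.
purple beads on tray 4: 2.
2 − 2 = 0.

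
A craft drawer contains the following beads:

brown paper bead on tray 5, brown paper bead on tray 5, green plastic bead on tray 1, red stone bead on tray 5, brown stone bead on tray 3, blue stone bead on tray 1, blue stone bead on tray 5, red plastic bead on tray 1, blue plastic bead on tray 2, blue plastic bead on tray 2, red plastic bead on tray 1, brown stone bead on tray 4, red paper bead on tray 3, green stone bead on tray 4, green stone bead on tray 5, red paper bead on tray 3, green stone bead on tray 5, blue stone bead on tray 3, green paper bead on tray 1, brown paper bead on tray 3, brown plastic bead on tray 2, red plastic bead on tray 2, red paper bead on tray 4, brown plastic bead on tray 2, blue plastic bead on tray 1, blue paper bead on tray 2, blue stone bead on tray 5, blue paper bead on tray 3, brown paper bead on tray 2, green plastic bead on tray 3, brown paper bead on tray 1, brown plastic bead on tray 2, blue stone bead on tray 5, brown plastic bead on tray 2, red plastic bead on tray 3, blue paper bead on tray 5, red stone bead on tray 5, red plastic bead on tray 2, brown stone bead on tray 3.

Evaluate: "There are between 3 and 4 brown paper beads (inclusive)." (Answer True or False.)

There are 5 brown paper beads.
The claim requires 3 ≤ 5 ≤ 4, which does not hold.

False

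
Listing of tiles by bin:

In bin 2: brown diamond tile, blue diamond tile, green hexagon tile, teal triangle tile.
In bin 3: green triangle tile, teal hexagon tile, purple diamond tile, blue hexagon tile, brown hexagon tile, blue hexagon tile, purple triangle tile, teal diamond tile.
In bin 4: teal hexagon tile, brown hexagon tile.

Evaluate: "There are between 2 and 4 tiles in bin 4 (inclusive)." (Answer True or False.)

True

tiles in bin 4: 2.
The claim requires 2 ≤ 2 ≤ 4, which holds.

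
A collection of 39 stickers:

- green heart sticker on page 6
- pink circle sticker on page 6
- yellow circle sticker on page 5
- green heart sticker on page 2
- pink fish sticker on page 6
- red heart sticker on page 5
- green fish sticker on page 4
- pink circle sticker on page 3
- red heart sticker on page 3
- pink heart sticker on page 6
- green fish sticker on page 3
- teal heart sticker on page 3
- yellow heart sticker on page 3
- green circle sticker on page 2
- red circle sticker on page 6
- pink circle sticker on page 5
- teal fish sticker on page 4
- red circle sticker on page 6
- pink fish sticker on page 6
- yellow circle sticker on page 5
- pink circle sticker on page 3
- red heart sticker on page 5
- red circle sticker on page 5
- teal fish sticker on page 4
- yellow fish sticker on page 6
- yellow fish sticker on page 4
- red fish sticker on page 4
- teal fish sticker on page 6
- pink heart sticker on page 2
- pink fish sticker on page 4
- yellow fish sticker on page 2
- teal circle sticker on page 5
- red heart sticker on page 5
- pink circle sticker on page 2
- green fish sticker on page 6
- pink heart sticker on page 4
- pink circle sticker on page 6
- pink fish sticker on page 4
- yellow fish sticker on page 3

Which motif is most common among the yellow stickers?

Counts by motif (restricted to yellow stickers): fish 4, circle 2, heart 1.
The maximum is 4, held uniquely by fish.

fish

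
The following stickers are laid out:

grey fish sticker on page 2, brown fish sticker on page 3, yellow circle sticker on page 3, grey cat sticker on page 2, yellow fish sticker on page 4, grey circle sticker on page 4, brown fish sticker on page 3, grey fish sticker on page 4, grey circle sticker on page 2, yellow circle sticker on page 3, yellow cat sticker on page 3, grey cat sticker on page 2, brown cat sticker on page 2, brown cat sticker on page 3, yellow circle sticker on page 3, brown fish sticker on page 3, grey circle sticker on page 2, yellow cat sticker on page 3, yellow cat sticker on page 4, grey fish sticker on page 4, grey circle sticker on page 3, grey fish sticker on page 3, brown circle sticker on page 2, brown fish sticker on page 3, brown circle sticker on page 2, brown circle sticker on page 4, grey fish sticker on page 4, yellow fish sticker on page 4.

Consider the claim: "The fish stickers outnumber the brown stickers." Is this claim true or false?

True

fish stickers: 11.
brown stickers: 9.
The claim requires 11 > 9, which holds.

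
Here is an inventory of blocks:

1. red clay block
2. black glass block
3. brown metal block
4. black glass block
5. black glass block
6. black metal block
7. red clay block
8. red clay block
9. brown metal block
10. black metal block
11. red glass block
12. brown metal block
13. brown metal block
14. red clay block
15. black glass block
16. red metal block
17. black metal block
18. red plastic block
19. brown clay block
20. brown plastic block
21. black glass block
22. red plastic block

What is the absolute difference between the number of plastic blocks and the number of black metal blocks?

plastic blocks: 3. black metal blocks: 3.
|3 − 3| = 3 − 3 = 0.

0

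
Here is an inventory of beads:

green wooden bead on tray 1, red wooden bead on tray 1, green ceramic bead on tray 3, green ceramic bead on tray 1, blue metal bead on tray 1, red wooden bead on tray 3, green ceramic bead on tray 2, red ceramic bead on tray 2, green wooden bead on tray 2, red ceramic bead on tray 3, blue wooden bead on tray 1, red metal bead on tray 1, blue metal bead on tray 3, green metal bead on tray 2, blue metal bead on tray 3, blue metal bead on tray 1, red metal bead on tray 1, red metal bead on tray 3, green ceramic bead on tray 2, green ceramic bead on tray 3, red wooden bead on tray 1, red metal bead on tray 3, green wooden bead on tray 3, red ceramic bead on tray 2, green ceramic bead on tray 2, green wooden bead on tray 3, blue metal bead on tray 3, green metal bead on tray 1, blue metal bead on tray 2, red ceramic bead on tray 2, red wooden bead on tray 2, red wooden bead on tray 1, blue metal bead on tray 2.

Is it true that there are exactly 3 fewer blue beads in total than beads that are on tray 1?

There are 8 blue beads.
There are 11 beads on tray 1.
The claim requires 11 − 8 (= 3) to equal 3, which holds.

True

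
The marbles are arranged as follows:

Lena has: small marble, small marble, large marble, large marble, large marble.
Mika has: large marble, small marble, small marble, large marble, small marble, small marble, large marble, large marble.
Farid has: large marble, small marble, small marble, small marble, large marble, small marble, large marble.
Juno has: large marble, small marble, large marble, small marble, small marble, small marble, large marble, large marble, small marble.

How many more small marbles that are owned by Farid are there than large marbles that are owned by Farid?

small marbles owned by Farid: 4.
large marbles owned by Farid: 3.
4 − 3 = 1.

1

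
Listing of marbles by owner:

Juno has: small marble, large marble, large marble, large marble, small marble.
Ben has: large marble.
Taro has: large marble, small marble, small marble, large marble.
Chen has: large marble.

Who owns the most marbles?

Juno

Counts by owner: Juno→5, Taro→4, Ben→1, Chen→1.
The maximum is 5, held uniquely by Juno.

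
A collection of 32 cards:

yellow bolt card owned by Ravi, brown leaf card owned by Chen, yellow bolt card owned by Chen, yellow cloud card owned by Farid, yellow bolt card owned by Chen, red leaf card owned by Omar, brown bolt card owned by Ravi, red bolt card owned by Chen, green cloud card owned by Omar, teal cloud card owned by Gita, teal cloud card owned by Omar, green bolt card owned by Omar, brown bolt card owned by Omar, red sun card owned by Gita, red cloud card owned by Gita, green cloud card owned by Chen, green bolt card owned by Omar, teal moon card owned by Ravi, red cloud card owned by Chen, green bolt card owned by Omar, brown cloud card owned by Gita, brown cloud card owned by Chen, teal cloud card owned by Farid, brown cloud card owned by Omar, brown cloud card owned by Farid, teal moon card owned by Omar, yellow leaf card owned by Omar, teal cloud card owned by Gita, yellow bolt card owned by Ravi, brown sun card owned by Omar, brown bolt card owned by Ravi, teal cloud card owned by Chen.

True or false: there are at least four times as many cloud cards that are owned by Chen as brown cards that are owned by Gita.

True

cloud cards owned by Chen: 4.
brown cards owned by Gita: 1.
The claim requires 4 ≥ 4 × 1 = 4, which holds.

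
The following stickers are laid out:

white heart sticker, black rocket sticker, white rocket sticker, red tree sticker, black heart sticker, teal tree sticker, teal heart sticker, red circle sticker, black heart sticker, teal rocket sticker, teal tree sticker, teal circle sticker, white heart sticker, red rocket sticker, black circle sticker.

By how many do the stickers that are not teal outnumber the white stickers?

stickers that are not teal: 10.
white stickers: 3.
10 − 3 = 7.

7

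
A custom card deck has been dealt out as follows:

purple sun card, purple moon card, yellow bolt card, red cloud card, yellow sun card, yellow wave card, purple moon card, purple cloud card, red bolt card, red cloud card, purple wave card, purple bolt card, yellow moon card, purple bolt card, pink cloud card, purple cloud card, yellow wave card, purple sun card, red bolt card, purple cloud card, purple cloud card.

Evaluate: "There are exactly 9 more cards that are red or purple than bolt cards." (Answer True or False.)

False

There are 15 cards that are red or purple.
There are 5 bolt cards.
The claim requires 15 − 5 (= 10) to equal 9, which does not hold.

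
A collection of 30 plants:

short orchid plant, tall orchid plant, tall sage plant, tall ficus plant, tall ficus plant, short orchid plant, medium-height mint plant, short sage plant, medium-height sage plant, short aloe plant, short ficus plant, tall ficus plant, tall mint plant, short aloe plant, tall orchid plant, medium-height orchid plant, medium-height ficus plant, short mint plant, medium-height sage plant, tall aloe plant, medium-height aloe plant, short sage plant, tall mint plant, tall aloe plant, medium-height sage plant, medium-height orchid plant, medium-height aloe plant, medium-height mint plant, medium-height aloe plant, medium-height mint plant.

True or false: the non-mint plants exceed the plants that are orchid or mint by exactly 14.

non-mint plants: 24.
plants that are orchid or mint: 12.
The claim requires 24 − 12 (= 12) to equal 14, which does not hold.

False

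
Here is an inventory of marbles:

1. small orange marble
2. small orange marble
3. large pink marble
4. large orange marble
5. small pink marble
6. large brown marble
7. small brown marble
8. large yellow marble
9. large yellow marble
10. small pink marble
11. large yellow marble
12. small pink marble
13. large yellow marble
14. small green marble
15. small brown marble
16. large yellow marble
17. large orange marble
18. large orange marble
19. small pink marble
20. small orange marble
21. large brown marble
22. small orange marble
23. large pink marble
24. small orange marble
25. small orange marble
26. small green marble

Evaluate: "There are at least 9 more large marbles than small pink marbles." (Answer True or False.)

large marbles: 12.
small pink marbles: 4.
The claim requires 12 − 4 = 8 ≥ 9, which does not hold.

False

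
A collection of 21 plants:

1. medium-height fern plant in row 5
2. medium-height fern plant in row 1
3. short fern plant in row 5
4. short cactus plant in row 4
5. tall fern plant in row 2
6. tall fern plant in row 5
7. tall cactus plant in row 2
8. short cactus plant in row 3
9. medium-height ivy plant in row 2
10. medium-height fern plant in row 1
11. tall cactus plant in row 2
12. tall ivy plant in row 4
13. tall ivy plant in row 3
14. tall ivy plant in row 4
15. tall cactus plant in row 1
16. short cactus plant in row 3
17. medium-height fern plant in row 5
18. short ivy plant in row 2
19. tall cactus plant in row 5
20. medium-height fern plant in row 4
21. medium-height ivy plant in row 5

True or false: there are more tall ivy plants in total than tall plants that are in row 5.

True

|tall ivy plants| = 3.
|tall plants in row 5| = 2.
The claim requires 3 > 2, which holds.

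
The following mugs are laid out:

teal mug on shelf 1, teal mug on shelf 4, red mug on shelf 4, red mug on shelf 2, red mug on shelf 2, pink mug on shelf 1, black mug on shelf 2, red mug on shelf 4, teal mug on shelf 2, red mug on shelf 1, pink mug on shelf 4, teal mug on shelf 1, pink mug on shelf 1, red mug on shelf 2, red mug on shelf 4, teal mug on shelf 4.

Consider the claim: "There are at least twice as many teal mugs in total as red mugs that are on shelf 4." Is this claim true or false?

|teal mugs| = 5.
|red mugs on shelf 4| = 3.
The claim requires 5 ≥ 2 × 3 = 6, which does not hold.

False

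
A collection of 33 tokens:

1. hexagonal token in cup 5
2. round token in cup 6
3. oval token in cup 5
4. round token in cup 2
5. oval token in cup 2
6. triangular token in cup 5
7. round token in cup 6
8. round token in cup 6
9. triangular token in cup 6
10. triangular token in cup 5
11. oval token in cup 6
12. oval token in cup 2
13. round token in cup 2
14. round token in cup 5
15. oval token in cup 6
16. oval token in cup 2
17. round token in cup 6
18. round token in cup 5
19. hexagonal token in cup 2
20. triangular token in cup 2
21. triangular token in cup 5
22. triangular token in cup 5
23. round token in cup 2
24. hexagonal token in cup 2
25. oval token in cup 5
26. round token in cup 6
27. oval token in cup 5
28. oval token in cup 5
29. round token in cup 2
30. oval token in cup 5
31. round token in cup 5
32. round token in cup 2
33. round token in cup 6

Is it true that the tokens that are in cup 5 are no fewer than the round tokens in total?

|tokens in cup 5| = 13.
|round tokens| = 14.
The claim requires 13 ≥ 14, which does not hold.

False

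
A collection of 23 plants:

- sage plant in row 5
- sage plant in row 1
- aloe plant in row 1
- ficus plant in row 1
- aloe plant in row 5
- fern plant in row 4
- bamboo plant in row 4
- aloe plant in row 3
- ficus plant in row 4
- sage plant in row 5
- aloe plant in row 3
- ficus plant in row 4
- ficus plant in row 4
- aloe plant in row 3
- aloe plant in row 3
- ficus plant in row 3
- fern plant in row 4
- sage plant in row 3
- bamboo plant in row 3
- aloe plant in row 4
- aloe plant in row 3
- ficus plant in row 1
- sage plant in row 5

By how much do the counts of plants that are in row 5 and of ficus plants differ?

plants in row 5: 4. ficus plants: 6.
|4 − 6| = 6 − 4 = 2.

2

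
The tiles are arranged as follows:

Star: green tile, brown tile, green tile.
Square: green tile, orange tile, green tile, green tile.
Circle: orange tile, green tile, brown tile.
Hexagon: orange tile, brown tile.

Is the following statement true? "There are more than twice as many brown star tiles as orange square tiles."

False

brown star tiles: 1.
orange square tiles: 1.
The claim requires 1 > 2 × 1 = 2, which does not hold.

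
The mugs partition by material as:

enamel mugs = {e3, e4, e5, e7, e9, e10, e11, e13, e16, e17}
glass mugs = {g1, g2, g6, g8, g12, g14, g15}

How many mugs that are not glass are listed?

10

Total mugs: 17; with the excluded value: 7; remaining 17 − 7 = 10.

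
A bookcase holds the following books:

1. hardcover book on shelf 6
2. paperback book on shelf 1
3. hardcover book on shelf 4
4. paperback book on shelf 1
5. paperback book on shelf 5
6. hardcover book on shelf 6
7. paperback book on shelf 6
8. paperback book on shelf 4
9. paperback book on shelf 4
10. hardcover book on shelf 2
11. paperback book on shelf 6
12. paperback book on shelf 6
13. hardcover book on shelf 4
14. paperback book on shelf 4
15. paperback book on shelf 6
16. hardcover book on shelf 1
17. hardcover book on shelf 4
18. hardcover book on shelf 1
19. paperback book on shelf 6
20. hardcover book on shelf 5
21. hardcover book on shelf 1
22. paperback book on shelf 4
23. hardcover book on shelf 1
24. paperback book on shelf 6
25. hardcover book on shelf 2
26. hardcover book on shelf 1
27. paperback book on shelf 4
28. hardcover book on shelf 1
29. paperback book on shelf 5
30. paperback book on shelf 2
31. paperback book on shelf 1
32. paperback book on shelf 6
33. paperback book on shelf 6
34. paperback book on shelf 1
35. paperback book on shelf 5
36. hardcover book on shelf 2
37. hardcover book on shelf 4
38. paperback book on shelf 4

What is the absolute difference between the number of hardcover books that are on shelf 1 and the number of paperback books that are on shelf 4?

hardcover books on shelf 1: 6. paperback books on shelf 4: 6.
|6 − 6| = 6 − 6 = 0.

0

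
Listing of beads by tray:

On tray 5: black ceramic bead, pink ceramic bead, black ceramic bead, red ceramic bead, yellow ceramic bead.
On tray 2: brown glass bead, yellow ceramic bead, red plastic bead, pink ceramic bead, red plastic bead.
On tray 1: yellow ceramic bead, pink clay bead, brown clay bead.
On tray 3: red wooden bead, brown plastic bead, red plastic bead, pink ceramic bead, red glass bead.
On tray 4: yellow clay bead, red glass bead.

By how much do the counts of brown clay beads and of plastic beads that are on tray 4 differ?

1

brown clay beads: 1. plastic beads on tray 4: 0.
|1 − 0| = 1 − 0 = 1.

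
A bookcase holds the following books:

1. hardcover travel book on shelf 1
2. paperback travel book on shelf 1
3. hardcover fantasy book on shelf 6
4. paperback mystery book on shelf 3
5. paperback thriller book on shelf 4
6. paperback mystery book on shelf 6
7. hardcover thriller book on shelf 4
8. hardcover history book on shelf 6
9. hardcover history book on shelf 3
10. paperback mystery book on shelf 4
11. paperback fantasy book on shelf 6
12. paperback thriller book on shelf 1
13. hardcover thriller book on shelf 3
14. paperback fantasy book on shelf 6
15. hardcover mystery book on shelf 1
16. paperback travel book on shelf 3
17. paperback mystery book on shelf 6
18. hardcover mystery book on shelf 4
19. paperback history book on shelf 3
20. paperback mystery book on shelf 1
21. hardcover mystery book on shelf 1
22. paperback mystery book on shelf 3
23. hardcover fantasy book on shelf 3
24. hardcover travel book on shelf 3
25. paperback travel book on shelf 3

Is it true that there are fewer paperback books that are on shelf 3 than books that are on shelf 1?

True

|paperback books on shelf 3| = 5.
|books on shelf 1| = 6.
The claim requires 5 < 6, which holds.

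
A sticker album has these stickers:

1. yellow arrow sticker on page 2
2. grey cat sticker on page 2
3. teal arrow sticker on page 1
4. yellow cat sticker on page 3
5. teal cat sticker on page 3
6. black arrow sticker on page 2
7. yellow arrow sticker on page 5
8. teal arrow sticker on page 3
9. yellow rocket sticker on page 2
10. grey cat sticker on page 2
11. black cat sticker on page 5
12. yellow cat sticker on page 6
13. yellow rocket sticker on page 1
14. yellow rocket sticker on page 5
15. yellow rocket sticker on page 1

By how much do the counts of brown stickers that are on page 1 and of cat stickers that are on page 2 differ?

brown stickers on page 1: 0. cat stickers on page 2: 2.
|0 − 2| = 2 − 0 = 2.

2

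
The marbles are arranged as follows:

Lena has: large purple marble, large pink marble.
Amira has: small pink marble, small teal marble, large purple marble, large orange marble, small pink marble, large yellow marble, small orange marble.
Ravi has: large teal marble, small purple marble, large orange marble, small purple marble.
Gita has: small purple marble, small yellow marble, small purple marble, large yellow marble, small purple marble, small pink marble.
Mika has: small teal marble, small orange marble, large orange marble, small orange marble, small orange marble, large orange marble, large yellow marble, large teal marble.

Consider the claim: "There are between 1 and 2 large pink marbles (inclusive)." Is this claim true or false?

True

large pink marbles: 1.
The claim requires 1 ≤ 1 ≤ 2, which holds.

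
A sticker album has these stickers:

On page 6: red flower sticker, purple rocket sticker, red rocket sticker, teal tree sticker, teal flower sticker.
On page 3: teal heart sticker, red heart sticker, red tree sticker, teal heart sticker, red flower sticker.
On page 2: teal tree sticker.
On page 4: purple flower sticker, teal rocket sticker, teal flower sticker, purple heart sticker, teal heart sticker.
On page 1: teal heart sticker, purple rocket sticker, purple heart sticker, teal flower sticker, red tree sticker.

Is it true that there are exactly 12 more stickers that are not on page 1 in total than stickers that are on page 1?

False

stickers that are not on page 1: 16.
stickers on page 1: 5.
The claim requires 16 − 5 (= 11) to equal 12, which does not hold.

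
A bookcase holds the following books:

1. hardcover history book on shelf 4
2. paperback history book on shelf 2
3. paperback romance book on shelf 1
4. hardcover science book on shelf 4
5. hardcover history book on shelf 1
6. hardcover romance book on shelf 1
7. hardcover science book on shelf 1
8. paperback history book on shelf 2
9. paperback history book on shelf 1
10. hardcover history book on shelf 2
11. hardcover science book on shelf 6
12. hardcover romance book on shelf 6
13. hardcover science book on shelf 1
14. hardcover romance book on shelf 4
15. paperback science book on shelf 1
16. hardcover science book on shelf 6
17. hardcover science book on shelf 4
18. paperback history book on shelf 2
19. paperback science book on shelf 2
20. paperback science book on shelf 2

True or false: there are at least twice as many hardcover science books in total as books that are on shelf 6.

|hardcover science books| = 6.
|books on shelf 6| = 3.
The claim requires 6 ≥ 2 × 3 = 6, which holds.

True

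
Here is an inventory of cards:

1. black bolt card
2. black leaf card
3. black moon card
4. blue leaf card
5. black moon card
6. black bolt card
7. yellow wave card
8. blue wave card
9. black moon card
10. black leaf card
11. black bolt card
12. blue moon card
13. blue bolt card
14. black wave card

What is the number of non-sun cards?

14

Total cards: 14; with the excluded value: 0; remaining 14 − 0 = 14.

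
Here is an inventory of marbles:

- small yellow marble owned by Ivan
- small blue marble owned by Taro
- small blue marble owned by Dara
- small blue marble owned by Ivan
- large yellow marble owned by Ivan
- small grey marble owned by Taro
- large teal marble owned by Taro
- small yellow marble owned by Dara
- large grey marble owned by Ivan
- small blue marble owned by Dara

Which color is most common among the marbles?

Counts by color: blue 4, yellow 3, grey 2, teal 1.
The maximum is 4, held uniquely by blue.

blue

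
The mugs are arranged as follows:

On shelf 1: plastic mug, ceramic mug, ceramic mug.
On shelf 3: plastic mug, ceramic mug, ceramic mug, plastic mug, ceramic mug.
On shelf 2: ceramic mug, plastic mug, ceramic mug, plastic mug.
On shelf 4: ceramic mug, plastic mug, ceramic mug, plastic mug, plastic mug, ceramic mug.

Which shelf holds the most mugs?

Counts by shelf: shelf 4→6, shelf 3→5, shelf 2→4, shelf 1→3.
The maximum is 6, held uniquely by shelf 4.

shelf 4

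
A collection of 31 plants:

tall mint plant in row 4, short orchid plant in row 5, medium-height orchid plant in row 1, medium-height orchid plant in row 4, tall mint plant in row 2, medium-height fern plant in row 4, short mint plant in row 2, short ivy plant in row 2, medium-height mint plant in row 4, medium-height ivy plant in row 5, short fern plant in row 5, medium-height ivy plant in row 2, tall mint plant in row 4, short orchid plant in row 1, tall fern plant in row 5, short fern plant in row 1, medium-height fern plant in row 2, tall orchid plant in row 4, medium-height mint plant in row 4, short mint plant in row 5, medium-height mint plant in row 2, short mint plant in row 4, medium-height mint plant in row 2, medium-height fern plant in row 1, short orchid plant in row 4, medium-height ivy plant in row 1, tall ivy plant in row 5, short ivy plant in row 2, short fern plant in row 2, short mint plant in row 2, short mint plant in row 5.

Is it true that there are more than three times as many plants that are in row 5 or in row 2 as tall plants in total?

There are 17 plants in row 5 or in row 2.
There are 6 tall plants.
The claim requires 17 > 3 × 6 = 18, which does not hold.

False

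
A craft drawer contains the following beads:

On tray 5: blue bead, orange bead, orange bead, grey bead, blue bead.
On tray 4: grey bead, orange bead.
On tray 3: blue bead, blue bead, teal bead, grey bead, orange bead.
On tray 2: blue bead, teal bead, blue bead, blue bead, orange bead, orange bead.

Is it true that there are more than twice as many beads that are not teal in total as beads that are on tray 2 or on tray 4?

False

There are 16 beads that are not teal.
There are 8 beads on tray 2 or on tray 4.
The claim requires 16 > 2 × 8 = 16, which does not hold.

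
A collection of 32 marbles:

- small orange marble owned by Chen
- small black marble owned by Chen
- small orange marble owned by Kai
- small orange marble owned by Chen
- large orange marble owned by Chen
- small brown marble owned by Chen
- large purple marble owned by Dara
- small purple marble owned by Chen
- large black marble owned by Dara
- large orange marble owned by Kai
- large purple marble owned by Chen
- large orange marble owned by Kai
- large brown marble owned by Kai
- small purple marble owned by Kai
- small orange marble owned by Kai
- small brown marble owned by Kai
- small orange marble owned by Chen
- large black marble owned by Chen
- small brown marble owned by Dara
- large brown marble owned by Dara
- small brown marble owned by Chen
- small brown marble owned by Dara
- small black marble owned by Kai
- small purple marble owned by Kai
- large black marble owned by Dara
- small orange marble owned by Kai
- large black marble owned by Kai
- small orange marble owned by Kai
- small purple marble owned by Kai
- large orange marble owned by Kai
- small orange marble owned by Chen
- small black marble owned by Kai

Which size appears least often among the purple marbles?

large

Counts by size (restricted to purple marbles): small 4, large 2.
The minimum is 2, held uniquely by large.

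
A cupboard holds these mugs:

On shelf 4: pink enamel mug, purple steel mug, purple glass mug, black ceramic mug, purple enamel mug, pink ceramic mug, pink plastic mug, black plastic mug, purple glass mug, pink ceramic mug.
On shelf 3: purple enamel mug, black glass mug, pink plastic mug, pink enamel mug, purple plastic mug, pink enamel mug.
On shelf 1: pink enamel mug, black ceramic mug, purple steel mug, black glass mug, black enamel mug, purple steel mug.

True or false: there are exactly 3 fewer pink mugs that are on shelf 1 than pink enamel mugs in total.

There is 1 pink mug on shelf 1.
There are 4 pink enamel mugs.
The claim requires 4 − 1 (= 3) to equal 3, which holds.

True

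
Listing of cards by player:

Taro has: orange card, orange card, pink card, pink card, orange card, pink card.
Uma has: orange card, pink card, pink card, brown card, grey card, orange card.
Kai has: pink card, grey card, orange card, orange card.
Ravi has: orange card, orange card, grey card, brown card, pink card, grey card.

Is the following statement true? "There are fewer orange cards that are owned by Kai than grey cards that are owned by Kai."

False

Count of orange cards owned by Kai: 2.
Count of grey cards owned by Kai: 1.
The claim requires 2 < 1, which does not hold.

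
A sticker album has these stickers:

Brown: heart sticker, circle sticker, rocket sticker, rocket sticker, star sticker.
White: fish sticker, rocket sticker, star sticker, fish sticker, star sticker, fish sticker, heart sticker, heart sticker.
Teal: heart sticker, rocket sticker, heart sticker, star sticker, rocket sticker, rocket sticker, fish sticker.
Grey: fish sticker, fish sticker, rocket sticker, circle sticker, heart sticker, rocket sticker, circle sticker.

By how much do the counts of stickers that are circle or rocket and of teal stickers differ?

4

stickers that are circle or rocket: 11. teal stickers: 7.
|11 − 7| = 11 − 7 = 4.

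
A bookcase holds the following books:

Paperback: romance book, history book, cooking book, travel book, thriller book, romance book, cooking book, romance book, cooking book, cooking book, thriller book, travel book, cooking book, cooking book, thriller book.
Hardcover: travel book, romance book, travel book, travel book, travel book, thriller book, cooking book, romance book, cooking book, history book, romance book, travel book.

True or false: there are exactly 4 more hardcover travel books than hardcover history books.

|hardcover travel books| = 5.
|hardcover history books| = 1.
The claim requires 5 − 1 (= 4) to equal 4, which holds.

True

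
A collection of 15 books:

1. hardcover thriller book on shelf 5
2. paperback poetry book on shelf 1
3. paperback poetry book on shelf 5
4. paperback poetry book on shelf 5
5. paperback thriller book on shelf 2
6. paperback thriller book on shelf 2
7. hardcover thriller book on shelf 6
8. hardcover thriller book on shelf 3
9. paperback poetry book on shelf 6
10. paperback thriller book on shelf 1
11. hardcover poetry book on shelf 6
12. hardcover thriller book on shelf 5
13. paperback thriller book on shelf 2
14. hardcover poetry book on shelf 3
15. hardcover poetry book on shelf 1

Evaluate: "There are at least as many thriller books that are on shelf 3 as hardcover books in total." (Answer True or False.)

False

thriller books on shelf 3: 1.
hardcover books: 7.
The claim requires 1 ≥ 7, which does not hold.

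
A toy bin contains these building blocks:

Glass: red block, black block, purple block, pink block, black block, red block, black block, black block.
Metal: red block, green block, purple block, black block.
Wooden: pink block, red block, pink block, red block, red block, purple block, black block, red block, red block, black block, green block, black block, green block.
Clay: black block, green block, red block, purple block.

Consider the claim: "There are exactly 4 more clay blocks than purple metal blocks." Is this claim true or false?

|clay blocks| = 4.
|purple metal blocks| = 1.
The claim requires 4 − 1 (= 3) to equal 4, which does not hold.

False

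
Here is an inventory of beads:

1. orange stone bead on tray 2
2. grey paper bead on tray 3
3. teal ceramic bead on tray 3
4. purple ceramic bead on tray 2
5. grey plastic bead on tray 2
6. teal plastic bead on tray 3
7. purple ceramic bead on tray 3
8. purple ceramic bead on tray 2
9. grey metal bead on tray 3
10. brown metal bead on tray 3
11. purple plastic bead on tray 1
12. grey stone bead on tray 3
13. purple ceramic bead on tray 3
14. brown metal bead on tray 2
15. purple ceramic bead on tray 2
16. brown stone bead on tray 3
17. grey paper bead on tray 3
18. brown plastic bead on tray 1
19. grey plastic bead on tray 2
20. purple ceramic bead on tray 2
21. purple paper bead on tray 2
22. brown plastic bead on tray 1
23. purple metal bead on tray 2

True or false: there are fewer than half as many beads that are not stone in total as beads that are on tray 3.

|beads that are not stone| = 20.
|beads on tray 3| = 10.
The claim requires 2 × 20 = 40 < 10, which does not hold.

False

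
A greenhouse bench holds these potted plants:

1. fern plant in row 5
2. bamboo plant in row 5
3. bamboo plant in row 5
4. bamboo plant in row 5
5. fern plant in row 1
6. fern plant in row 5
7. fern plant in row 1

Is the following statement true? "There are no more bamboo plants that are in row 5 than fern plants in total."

True

There are 3 bamboo plants in row 5.
There are 4 fern plants.
The claim requires 3 ≤ 4, which holds.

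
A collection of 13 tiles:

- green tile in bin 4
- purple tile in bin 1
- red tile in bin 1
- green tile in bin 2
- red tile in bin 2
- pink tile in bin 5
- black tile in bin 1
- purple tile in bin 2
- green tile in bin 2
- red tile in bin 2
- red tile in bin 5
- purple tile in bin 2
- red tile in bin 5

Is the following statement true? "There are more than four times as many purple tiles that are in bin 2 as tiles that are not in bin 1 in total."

False

purple tiles in bin 2: 2.
tiles that are not in bin 1: 10.
The claim requires 2 > 4 × 10 = 40, which does not hold.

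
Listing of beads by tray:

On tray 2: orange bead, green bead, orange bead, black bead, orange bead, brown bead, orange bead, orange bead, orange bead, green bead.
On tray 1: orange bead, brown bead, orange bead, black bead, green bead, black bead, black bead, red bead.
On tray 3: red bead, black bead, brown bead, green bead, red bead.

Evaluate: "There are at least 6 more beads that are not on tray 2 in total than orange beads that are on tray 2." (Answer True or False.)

There are 13 beads that are not on tray 2.
There are 6 orange beads on tray 2.
The claim requires 13 − 6 = 7 ≥ 6, which holds.

True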